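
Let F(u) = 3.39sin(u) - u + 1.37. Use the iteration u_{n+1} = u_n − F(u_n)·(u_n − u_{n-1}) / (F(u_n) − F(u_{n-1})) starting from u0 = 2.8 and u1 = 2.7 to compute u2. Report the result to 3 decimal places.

F(2.8) = -0.29439, F(2.7) = 0.11882
u2 = 2.70000 − 0.11882·(2.70000 − 2.80000) / (0.11882 − (-0.29439)) = 2.70000 − (-0.01188)/(0.41321) = 2.72875

2.729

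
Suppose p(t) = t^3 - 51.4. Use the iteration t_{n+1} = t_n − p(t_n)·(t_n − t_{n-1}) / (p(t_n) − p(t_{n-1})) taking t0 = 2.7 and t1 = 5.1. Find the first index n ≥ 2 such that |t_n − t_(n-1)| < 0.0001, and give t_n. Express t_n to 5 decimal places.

n = 7, t_n = 3.71810

p(2.7) = -31.7170000, p(5.1) = 81.2510000
t2 = 5.1000000 − 81.2510000·(2.4000000)/(112.9680000) = 3.3738262;  |Δ| = 1.7261738
p(3.3738262) = -12.9967371
t3 = 3.3738262 − (-12.9967371)·(-1.7261738)/(-94.2477371) = 3.6118651;  |Δ| = 0.2380389
p(3.6118651) = -4.2811625
t4 = 3.6118651 − (-4.2811625)·(0.2380389)/(8.7155745) = 3.7287918;  |Δ| = 0.1169267
p(3.7287918) = 0.4447040
t5 = 3.7287918 − 0.4447040·(0.1169267)/(4.7258666) = 3.7177890;  |Δ| = 0.0110028
p(3.7177890) = -0.0128882
t6 = 3.7177890 − (-0.0128882)·(-0.0110028)/(-0.4575922) = 3.7180989;  |Δ| = 0.0003099
p(3.7180989) = -0.0000370
t7 = 3.7180989 − (-0.0000370)·(0.0003099)/(0.0128512) = 3.7180998;  |Δ| = 0.0000009
|t7 − t6| = 0.0000009 < 0.0001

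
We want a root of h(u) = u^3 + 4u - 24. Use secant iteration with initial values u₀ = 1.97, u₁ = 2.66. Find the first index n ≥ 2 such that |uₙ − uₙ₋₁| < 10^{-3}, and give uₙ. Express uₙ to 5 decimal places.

n = 5, uₙ = 2.42682

h(1.97) = -8.4746270, h(2.66) = 5.4610960
u₂ = 2.6600000 − 5.4610960·(0.6900000)/(13.9357230) = 2.3896045;  |Δ| = 0.2703955
h(2.3896045) = -0.7964385
u₃ = 2.3896045 − (-0.7964385)·(-0.2703955)/(-6.2575345) = 2.4240196;  |Δ| = 0.0344150
h(2.4240196) = -0.0606954
u₄ = 2.4240196 − (-0.0606954)·(0.0344150)/(0.7357431) = 2.4268587;  |Δ| = 0.0028391
h(2.4268587) = 0.0007658
u₅ = 2.4268587 − 0.0007658·(0.0028391)/(0.0614612) = 2.4268233;  |Δ| = 0.0000354
|u₅ − u₄| = 0.0000354 < 10^{-3}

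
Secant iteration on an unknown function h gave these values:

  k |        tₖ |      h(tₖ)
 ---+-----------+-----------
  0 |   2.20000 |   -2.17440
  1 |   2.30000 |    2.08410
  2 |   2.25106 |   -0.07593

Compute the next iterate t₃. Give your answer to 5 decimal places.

t₃ = 2.25106 − (-0.07593)·(2.25106 − 2.30000) / (-0.07593 − 2.08410)
   = 2.25106 − (0.0037160)/(-2.1600300) = 2.2527804

2.25278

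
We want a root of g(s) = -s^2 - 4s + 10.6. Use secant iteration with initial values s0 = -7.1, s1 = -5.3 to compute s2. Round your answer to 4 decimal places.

-5.7417

g(-7.1) = -11.410000, g(-5.3) = 3.710000
s2 = -5.300000 − 3.710000·(-5.300000 − (-7.100000)) / (3.710000 − (-11.410000)) = -5.300000 − (6.678000)/(15.120000) = -5.741667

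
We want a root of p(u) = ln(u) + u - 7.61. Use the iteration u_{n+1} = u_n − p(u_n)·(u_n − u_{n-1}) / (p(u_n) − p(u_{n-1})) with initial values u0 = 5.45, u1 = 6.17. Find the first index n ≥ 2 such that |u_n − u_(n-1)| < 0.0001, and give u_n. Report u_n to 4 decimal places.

p(5.45) = -0.464384, p(6.17) = 0.379699
u2 = 6.170000 − 0.379699·(0.720000)/(0.844083) = 5.846118;  |Δ| = 0.323882
p(5.846118) = 0.001896
u3 = 5.846118 − 0.001896·(-0.323882)/(-0.377803) = 5.844493;  |Δ| = 0.001626
p(5.844493) = -0.000007
u4 = 5.844493 − (-0.000007)·(-0.001626)/(-0.001904) = 5.844499;  |Δ| = 0.000006
|u4 − u3| = 0.000006 < 0.0001

n = 4, u_n = 5.8445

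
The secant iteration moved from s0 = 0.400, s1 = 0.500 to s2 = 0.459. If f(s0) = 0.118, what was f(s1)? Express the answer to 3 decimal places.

-0.082

The secant line through (0.400, 0.118) and (0.500, f(s1)) crosses zero at s2 = 0.459.
So (0.400, 0.118), (0.500, f(s1)), (0.459, 0) are collinear:
f(s1) = 0.118 · (0.500 − 0.459) / (0.400 − 0.459) = 0.118 · (0.04100)/(-0.05900) = -0.08200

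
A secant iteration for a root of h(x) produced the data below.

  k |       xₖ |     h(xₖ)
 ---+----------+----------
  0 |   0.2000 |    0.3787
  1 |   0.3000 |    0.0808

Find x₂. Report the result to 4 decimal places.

x₂ = 0.3000 − 0.0808·(0.3000 − 0.2000) / (0.0808 − 0.3787)
   = 0.3000 − (0.008080)/(-0.297900) = 0.327123

0.3271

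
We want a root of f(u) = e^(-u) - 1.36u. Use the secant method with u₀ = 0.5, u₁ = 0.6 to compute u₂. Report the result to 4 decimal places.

0.4621

f(0.5) = -0.073469, f(0.6) = -0.267188
u₂ = 0.600000 − (-0.267188)·(0.600000 − 0.500000) / (-0.267188 − (-0.073469)) = 0.600000 − (-0.026719)/(-0.193719) = 0.462074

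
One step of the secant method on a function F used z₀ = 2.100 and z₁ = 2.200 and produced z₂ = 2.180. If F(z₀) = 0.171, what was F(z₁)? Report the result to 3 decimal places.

-0.043

The secant line through (2.100, 0.171) and (2.200, F(z₁)) crosses zero at z₂ = 2.180.
So (2.100, 0.171), (2.200, F(z₁)), (2.180, 0) are collinear:
F(z₁) = 0.171 · (2.200 − 2.180) / (2.100 − 2.180) = 0.171 · (0.02000)/(-0.08000) = -0.04275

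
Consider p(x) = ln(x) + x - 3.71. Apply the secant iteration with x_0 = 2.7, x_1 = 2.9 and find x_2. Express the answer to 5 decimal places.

2.71234

p(2.7) = -0.0167482, p(2.9) = 0.2547107
x_2 = 2.9000000 − 0.2547107·(2.9000000 − 2.7000000) / (0.2547107 − (-0.0167482)) = 2.9000000 − (0.0509421)/(0.2714590) = 2.7123394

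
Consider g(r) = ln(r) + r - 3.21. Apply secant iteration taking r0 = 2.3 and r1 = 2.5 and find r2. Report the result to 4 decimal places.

g(2.3) = -0.077091, g(2.5) = 0.206291
r2 = 2.500000 − 0.206291·(2.500000 − 2.300000) / (0.206291 − (-0.077091)) = 2.500000 − (0.041258)/(0.283382) = 2.354408

2.3544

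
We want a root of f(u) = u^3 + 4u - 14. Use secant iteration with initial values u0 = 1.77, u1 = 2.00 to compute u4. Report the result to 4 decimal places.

f(1.77) = -1.374767, f(2.00) = 2.000000
u2 = 2.000000 − 2.000000·(2.000000 − 1.770000) / (2.000000 − (-1.374767)) = 2.000000 − (0.460000)/(3.374767) = 1.863694
f(1.863694) = -0.071948
u3 = 1.863694 − (-0.071948)·(1.863694 − 2.000000) / (-0.071948 − 2.000000) = 1.863694 − (0.009807)/(-2.071948) = 1.868428
f(1.868428) = -0.003570
u4 = 1.868428 − (-0.003570)·(1.868428 − 1.863694) / (-0.003570 − (-0.071948)) = 1.868428 − (-0.000017)/(0.068379) = 1.868675

1.8687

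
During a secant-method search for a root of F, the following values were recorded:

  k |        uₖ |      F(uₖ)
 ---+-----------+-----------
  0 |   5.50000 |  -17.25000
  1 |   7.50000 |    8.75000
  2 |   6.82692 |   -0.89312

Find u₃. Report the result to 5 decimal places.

6.88926

u₃ = 6.82692 − (-0.89312)·(6.82692 − 7.50000) / (-0.89312 − 8.75000)
   = 6.82692 − (0.6011412)/(-9.6431200) = 6.8892589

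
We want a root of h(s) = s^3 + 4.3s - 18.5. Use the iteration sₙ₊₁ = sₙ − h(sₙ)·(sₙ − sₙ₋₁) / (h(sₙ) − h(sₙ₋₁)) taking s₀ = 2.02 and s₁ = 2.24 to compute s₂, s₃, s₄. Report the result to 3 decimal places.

2.108, 2.112, 2.112

h(2.02) = -1.57159, h(2.24) = 2.37142
s₂ = 2.24000 − 2.37142·(2.24000 − 2.02000) / (2.37142 − (-1.57159)) = 2.24000 − (0.52171)/(3.94302) = 2.10769
h(2.10769) = -0.07388
s₃ = 2.10769 − (-0.07388)·(2.10769 − 2.24000) / (-0.07388 − 2.37142) = 2.10769 − (0.00978)/(-2.44530) = 2.11168
h(2.11168) = -0.00331
s₄ = 2.11168 − (-0.00331)·(2.11168 − 2.10769) / (-0.00331 − (-0.07388)) = 2.11168 − (-0.00001)/(0.07057) = 2.11187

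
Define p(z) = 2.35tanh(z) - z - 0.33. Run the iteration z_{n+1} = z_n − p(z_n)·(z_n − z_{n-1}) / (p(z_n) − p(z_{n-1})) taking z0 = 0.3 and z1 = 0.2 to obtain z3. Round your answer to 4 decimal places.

0.2537

p(0.3) = 0.054585, p(0.2) = -0.066168
z2 = 0.200000 − (-0.066168)·(0.200000 − 0.300000) / (-0.066168 − 0.054585) = 0.200000 − (0.006617)/(-0.120753) = 0.254796
p(0.254796) = 0.001345
z3 = 0.254796 − 0.001345·(0.254796 − 0.200000) / (0.001345 − (-0.066168)) = 0.254796 − (0.000074)/(0.067513) = 0.253704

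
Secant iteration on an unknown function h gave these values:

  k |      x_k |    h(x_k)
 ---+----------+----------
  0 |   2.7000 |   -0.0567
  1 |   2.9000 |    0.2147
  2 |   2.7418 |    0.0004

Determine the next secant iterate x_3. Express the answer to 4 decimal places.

2.7415

x_3 = 2.7418 − 0.0004·(2.7418 − 2.9000) / (0.0004 − 0.2147)
   = 2.7418 − (-0.000063)/(-0.214300) = 2.741505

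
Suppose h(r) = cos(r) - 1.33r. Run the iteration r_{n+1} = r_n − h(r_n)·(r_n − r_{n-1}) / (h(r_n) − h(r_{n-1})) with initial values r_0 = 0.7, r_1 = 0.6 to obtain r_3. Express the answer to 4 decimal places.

h(0.7) = -0.166158, h(0.6) = 0.027336
r_2 = 0.600000 − 0.027336·(0.600000 − 0.700000) / (0.027336 − (-0.166158)) = 0.600000 − (-0.002734)/(0.193493) = 0.614127
h(0.614127) = 0.000487
r_3 = 0.614127 − 0.000487·(0.614127 − 0.600000) / (0.000487 − 0.027336) = 0.614127 − (0.000007)/(-0.026848) = 0.614384

0.6144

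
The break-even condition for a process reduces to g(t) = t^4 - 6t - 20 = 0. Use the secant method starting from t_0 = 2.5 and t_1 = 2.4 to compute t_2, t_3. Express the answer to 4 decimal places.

g(2.5) = 4.062500, g(2.4) = -1.222400
t_2 = 2.400000 − (-1.222400)·(2.400000 − 2.500000) / (-1.222400 − 4.062500) = 2.400000 − (0.122240)/(-5.284900) = 2.423130
g(2.423130) = -0.063572
t_3 = 2.423130 − (-0.063572)·(2.423130 − 2.400000) / (-0.063572 − (-1.222400)) = 2.423130 − (-0.001470)/(1.158828) = 2.424399

2.4231, 2.4244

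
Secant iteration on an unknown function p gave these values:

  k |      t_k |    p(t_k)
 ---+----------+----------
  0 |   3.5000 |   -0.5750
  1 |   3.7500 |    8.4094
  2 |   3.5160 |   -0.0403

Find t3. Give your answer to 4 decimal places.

3.5171

t3 = 3.5160 − (-0.0403)·(3.5160 − 3.7500) / (-0.0403 − 8.4094)
   = 3.5160 − (0.009430)/(-8.449700) = 3.517116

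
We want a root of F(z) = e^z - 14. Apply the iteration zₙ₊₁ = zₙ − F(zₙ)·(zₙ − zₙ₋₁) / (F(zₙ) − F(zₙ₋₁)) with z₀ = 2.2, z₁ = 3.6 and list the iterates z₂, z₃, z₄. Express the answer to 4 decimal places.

2.4526, 2.5620, 2.6466

F(2.2) = -4.974987, F(3.6) = 22.598234
z₂ = 3.600000 − 22.598234·(3.600000 − 2.200000) / (22.598234 − (-4.974987)) = 3.600000 − (31.637528)/(27.573221) = 2.452599
F(2.452599) = -2.381490
z₃ = 2.452599 − (-2.381490)·(2.452599 − 3.600000) / (-2.381490 − 22.598234) = 2.452599 − (2.732523)/(-24.979725) = 2.561989
F(2.561989) = -1.038426
z₄ = 2.561989 − (-1.038426)·(2.561989 − 2.452599) / (-1.038426 − (-2.381490)) = 2.561989 − (-0.113593)/(1.343064) = 2.646567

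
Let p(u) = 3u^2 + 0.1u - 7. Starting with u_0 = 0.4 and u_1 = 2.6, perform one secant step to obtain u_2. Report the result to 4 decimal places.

1.1121

p(0.4) = -6.480000, p(2.6) = 13.540000
u_2 = 2.600000 − 13.540000·(2.600000 − 0.400000) / (13.540000 − (-6.480000)) = 2.600000 − (29.788000)/(20.020000) = 1.112088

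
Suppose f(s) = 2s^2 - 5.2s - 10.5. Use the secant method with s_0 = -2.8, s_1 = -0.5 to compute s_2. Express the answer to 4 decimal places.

f(-2.8) = 19.740000, f(-0.5) = -7.400000
s_2 = -0.500000 − (-7.400000)·(-0.500000 − (-2.800000)) / (-7.400000 − 19.740000) = -0.500000 − (-17.020000)/(-27.140000) = -1.127119

-1.1271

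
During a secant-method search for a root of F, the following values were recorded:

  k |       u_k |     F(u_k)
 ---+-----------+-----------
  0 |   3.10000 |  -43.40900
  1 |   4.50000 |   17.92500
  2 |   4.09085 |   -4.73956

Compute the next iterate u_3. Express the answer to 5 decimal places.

4.17641

u_3 = 4.09085 − (-4.73956)·(4.09085 − 4.50000) / (-4.73956 − 17.92500)
   = 4.09085 − (1.9391910)/(-22.6645600) = 4.1764105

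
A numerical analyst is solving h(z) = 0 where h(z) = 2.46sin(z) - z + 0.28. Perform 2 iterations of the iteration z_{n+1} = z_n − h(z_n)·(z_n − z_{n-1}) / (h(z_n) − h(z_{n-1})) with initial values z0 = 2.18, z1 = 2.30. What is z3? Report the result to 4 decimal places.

h(2.18) = 0.117456, h(2.30) = -0.185565
z2 = 2.300000 − (-0.185565)·(2.300000 − 2.180000) / (-0.185565 − 0.117456) = 2.300000 − (-0.022268)/(-0.303021) = 2.226514
h(2.226514) = 0.003308
z3 = 2.226514 − 0.003308·(2.226514 − 2.300000) / (0.003308 − (-0.185565)) = 2.226514 − (-0.000243)/(0.188873) = 2.227801

2.2278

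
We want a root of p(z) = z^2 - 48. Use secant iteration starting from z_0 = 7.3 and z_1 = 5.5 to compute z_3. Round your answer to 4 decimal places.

6.9330

p(7.3) = 5.290000, p(5.5) = -17.750000
z_2 = 5.500000 − (-17.750000)·(5.500000 − 7.300000) / (-17.750000 − 5.290000) = 5.500000 − (31.950000)/(-23.040000) = 6.886719
p(6.886719) = -0.573105
z_3 = 6.886719 − (-0.573105)·(6.886719 − 5.500000) / (-0.573105 − (-17.750000)) = 6.886719 − (-0.794735)/(17.176895) = 6.932986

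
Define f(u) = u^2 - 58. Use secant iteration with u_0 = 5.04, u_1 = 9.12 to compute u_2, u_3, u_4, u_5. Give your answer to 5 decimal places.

7.34215, 7.59077, 7.61623, 7.61577

f(5.04) = -32.5984000, f(9.12) = 25.1744000
u_2 = 9.1200000 − 25.1744000·(9.1200000 − 5.0400000) / (25.1744000 − (-32.5984000)) = 9.1200000 − (102.7115520)/(57.7728000) = 7.3421469
f(7.3421469) = -4.0928790
u_3 = 7.3421469 − (-4.0928790)·(7.3421469 − 9.1200000) / (-4.0928790 − 25.1744000) = 7.3421469 − (7.2765377)/(-29.2672790) = 7.5907705
f(7.5907705) = -0.3802026
u_4 = 7.5907705 − (-0.3802026)·(7.5907705 − 7.3421469) / (-0.3802026 − (-4.0928790)) = 7.5907705 − (-0.0945274)/(3.7126764) = 7.6162312
f(7.6162312) = 0.0069784
u_5 = 7.6162312 − 0.0069784·(7.6162312 − 7.5907705) / (0.0069784 − (-0.3802026)) = 7.6162312 − (0.0001777)/(0.3871810) = 7.6157724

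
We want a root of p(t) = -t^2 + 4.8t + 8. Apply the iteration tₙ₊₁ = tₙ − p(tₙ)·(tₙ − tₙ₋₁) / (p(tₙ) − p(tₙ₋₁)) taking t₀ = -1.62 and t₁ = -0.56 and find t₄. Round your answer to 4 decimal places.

-1.3094

p(-1.62) = -2.400400, p(-0.56) = 4.998400
t₂ = -0.560000 − 4.998400·(-0.560000 − (-1.620000)) / (4.998400 − (-2.400400)) = -0.560000 − (5.298304)/(7.398800) = -1.276103
p(-1.276103) = 0.246266
t₃ = -1.276103 − 0.246266·(-1.276103 − (-0.560000)) / (0.246266 − 4.998400) = -1.276103 − (-0.176352)/(-4.752134) = -1.313213
p(-1.313213) = -0.027952
t₄ = -1.313213 − (-0.027952)·(-1.313213 − (-1.276103)) / (-0.027952 − 0.246266) = -1.313213 − (0.001037)/(-0.274217) = -1.309430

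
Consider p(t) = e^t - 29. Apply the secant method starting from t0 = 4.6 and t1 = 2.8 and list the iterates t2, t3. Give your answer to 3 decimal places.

p(4.6) = 70.48432, p(2.8) = -12.55535
t2 = 2.80000 − (-12.55535)·(2.80000 − 4.60000) / (-12.55535 − 70.48432) = 2.80000 − (22.59964)/(-83.03967) = 3.07215
p(3.07215) = -7.41163
t3 = 3.07215 − (-7.41163)·(3.07215 − 2.80000) / (-7.41163 − (-12.55535)) = 3.07215 − (-2.01711)/(5.14372) = 3.46430

3.072, 3.464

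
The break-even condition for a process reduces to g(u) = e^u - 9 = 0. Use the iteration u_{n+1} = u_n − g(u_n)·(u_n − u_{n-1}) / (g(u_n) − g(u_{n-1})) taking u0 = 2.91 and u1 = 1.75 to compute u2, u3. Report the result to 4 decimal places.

2.0487, 2.2339

g(2.91) = 9.356799, g(1.75) = -3.245397
u2 = 1.750000 − (-3.245397)·(1.750000 − 2.910000) / (-3.245397 − 9.356799) = 1.750000 − (3.764661)/(-12.602196) = 2.048731
g(2.048731) = -1.241954
u3 = 2.048731 − (-1.241954)·(2.048731 − 1.750000) / (-1.241954 − (-3.245397)) = 2.048731 − (-0.371009)/(2.003444) = 2.233916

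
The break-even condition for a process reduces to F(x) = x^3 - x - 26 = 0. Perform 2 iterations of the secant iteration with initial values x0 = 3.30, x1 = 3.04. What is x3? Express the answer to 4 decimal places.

F(3.30) = 6.637000, F(3.04) = -0.945536
x2 = 3.040000 − (-0.945536)·(3.040000 − 3.300000) / (-0.945536 − 6.637000) = 3.040000 − (0.245839)/(-7.582536) = 3.072422
F(3.072422) = -0.069449
x3 = 3.072422 − (-0.069449)·(3.072422 − 3.040000) / (-0.069449 − (-0.945536)) = 3.072422 − (-0.002252)/(0.876087) = 3.074992

3.0750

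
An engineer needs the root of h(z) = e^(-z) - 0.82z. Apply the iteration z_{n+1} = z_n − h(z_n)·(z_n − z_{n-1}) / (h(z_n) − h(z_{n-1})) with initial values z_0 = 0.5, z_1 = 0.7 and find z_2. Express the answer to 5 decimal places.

0.64348

h(0.5) = 0.1965307, h(0.7) = -0.0774147
z_2 = 0.7000000 − (-0.0774147)·(0.7000000 − 0.5000000) / (-0.0774147 − 0.1965307) = 0.7000000 − (-0.0154829)/(-0.2739454) = 0.6434817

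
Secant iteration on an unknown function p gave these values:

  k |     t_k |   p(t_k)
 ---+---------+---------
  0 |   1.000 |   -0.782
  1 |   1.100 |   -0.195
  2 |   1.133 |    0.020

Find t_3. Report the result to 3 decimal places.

t_3 = 1.133 − 0.020·(1.133 − 1.100) / (0.020 − (-0.195))
   = 1.133 − (0.00066)/(0.21500) = 1.12993

1.130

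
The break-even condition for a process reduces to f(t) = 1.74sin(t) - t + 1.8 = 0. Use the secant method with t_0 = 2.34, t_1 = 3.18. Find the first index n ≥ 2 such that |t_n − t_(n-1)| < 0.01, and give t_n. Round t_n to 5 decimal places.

f(2.34) = 0.7101287, f(3.18) = -1.4468124
t_2 = 3.1800000 − (-1.4468124)·(0.8400000)/(-2.1569411) = 2.6165528;  |Δ| = 0.5634472
f(2.6165528) = 0.0556178
t_3 = 2.6165528 − 0.0556178·(-0.5634472)/(1.5024301) = 2.6374108;  |Δ| = 0.0208580
f(2.6374108) = 0.0031679
t_4 = 2.6374108 − 0.0031679·(0.0208580)/(-0.0524498) = 2.6386706;  |Δ| = 0.0012598
|t_4 − t_3| = 0.0012598 < 0.01

n = 4, t_n = 2.63867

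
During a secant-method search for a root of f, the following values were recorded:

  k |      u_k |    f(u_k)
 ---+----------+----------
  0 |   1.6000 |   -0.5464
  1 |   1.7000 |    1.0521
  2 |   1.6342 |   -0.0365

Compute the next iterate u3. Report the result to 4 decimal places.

u3 = 1.6342 − (-0.0365)·(1.6342 − 1.7000) / (-0.0365 − 1.0521)
   = 1.6342 − (0.002402)/(-1.088600) = 1.636406

1.6364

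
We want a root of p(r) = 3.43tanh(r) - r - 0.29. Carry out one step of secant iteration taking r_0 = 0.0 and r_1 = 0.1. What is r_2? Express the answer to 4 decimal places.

0.1199

p(0.0) = -0.290000, p(0.1) = -0.048139
r_2 = 0.100000 − (-0.048139)·(0.100000 − 0.000000) / (-0.048139 − (-0.290000)) = 0.100000 − (-0.004814)/(0.241861) = 0.119903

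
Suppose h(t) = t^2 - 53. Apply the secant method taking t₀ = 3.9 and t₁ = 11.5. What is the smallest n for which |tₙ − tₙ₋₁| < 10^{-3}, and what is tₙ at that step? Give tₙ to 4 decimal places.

h(3.9) = -37.790000, h(11.5) = 79.250000
t₂ = 11.500000 − 79.250000·(7.600000)/(117.040000) = 6.353896;  |Δ| = 5.146104
h(6.353896) = -12.628004
t₃ = 6.353896 − (-12.628004)·(-5.146104)/(-91.878004) = 7.061193;  |Δ| = 0.707297
h(7.061193) = -3.139554
t₄ = 7.061193 − (-3.139554)·(0.707297)/(9.488450) = 7.295225;  |Δ| = 0.234032
h(7.295225) = 0.220301
t₅ = 7.295225 − 0.220301·(0.234032)/(3.359855) = 7.279879;  |Δ| = 0.015345
h(7.279879) = -0.003356
t₆ = 7.279879 − (-0.003356)·(-0.015345)/(-0.223656) = 7.280110;  |Δ| = 0.000230
|t₆ − t₅| = 0.000230 < 10^{-3}

n = 6, tₙ = 7.2801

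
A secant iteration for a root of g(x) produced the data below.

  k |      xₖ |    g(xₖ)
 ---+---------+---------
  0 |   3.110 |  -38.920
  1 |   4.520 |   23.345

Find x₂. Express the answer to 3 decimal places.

3.991

x₂ = 4.520 − 23.345·(4.520 − 3.110) / (23.345 − (-38.920))
   = 4.520 − (32.91645)/(62.26500) = 3.99135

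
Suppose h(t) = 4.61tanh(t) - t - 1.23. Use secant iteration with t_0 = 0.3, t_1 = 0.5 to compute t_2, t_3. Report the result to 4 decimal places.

h(0.3) = -0.187049, h(0.5) = 0.400360
t_2 = 0.500000 − 0.400360·(0.500000 − 0.300000) / (0.400360 − (-0.187049)) = 0.500000 − (0.080072)/(0.587409) = 0.363686
h(0.363686) = 0.012699
t_3 = 0.363686 − 0.012699·(0.363686 − 0.500000) / (0.012699 − 0.400360) = 0.363686 − (-0.001731)/(-0.387661) = 0.359221

0.3637, 0.3592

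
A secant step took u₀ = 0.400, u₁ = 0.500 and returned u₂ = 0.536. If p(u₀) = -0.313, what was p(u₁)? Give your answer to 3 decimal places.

The secant line through (0.400, -0.313) and (0.500, p(u₁)) crosses zero at u₂ = 0.536.
So (0.400, -0.313), (0.500, p(u₁)), (0.536, 0) are collinear:
p(u₁) = -0.313 · (0.500 − 0.536) / (0.400 − 0.536) = -0.313 · (-0.03600)/(-0.13600) = -0.08285

-0.083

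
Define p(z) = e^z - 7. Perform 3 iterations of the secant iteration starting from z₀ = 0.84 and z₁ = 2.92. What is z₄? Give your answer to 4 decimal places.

p(0.84) = -4.683633, p(2.92) = 11.541287
z₂ = 2.920000 − 11.541287·(2.920000 − 0.840000) / (11.541287 − (-4.683633)) = 2.920000 − (24.005878)/(16.224920) = 1.440432
p(1.440432) = -2.777482
z₃ = 1.440432 − (-2.777482)·(1.440432 − 2.920000) / (-2.777482 − 11.541287) = 1.440432 − (4.109474)/(-14.318769) = 1.727431
p(1.727431) = -1.373819
z₄ = 1.727431 − (-1.373819)·(1.727431 − 1.440432) / (-1.373819 − (-2.777482)) = 1.727431 − (-0.394285)/(1.403662) = 2.008328

2.0083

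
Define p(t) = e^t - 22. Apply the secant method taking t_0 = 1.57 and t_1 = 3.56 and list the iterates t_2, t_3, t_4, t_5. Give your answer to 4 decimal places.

p(1.57) = -17.193352, p(3.56) = 13.163197
t_2 = 3.560000 − 13.163197·(3.560000 − 1.570000) / (13.163197 − (-17.193352)) = 3.560000 − (26.194762)/(30.356549) = 2.697097
p(2.697097) = -7.163404
t_3 = 2.697097 − (-7.163404)·(2.697097 − 3.560000) / (-7.163404 − 13.163197) = 2.697097 − (6.181324)/(-20.326601) = 3.001197
p(3.001197) = -1.890405
t_4 = 3.001197 − (-1.890405)·(3.001197 − 2.697097) / (-1.890405 − (-7.163404)) = 3.001197 − (-0.574873)/(5.272999) = 3.110219
p(3.110219) = 0.425955
t_5 = 3.110219 − 0.425955·(3.110219 − 3.001197) / (0.425955 − (-1.890405)) = 3.110219 − (0.046438)/(2.316361) = 3.090171

2.6971, 3.0012, 3.1102, 3.0902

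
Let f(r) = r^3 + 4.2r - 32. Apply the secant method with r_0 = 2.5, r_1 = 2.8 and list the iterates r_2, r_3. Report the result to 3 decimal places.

f(2.5) = -5.87500, f(2.8) = 1.71200
r_2 = 2.80000 − 1.71200·(2.80000 − 2.50000) / (1.71200 − (-5.87500)) = 2.80000 − (0.51360)/(7.58700) = 2.73231
f(2.73231) = -0.12631
r_3 = 2.73231 − (-0.12631)·(2.73231 − 2.80000) / (-0.12631 − 1.71200) = 2.73231 − (0.00855)/(-1.83831) = 2.73696

2.732, 2.737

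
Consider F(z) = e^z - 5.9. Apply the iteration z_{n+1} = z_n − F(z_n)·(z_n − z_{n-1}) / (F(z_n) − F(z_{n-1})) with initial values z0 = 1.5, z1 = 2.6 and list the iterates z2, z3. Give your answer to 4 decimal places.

F(1.5) = -1.418311, F(2.6) = 7.563738
z2 = 2.600000 − 7.563738·(2.600000 − 1.500000) / (7.563738 − (-1.418311)) = 2.600000 − (8.320112)/(8.982049) = 1.673696
F(1.673696) = -0.568164
z3 = 1.673696 − (-0.568164)·(1.673696 − 2.600000) / (-0.568164 − 7.563738) = 1.673696 − (0.526293)/(-8.131902) = 1.738415

1.6737, 1.7384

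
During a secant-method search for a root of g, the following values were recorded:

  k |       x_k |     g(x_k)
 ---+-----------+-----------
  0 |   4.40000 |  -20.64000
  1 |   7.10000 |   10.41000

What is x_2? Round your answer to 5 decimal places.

x_2 = 7.10000 − 10.41000·(7.10000 − 4.40000) / (10.41000 − (-20.64000))
   = 7.10000 − (28.1070000)/(31.0500000) = 6.1947826

6.19478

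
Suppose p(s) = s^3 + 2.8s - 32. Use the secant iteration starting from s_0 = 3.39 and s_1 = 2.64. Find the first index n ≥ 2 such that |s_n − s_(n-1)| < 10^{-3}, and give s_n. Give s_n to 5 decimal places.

p(3.39) = 16.4502190, p(2.64) = -6.2082560
s_2 = 2.6400000 − (-6.2082560)·(-0.7500000)/(-22.6584750) = 2.8454945;  |Δ| = 0.2054945
p(2.8454945) = -0.9931047
s_3 = 2.8454945 − (-0.9931047)·(0.2054945)/(5.2151513) = 2.8846262;  |Δ| = 0.0391317
p(2.8846262) = 0.0801241
s_4 = 2.8846262 − 0.0801241·(0.0391317)/(1.0732288) = 2.8817047;  |Δ| = 0.0029215
p(2.8817047) = -0.0009110
s_5 = 2.8817047 − (-0.0009110)·(-0.0029215)/(-0.0810351) = 2.8817376;  |Δ| = 0.0000328
|s_5 − s_4| = 0.0000328 < 10^{-3}

n = 5, s_n = 2.88174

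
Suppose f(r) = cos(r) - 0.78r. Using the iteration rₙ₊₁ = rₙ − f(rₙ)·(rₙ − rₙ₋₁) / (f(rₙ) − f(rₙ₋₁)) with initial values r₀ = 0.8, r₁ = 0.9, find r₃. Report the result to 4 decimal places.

0.8480

f(0.8) = 0.072707, f(0.9) = -0.080390
r₂ = 0.900000 − (-0.080390)·(0.900000 − 0.800000) / (-0.080390 − 0.072707) = 0.900000 − (-0.008039)/(-0.153097) = 0.847491
f(0.847491) = 0.000824
r₃ = 0.847491 − 0.000824·(0.847491 − 0.900000) / (0.000824 − (-0.080390)) = 0.847491 − (-0.000043)/(0.081214) = 0.848023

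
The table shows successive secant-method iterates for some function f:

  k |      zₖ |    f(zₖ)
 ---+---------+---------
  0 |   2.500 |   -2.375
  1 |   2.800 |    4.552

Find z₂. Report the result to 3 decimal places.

2.603

z₂ = 2.800 − 4.552·(2.800 − 2.500) / (4.552 − (-2.375))
   = 2.800 − (1.36560)/(6.92700) = 2.60286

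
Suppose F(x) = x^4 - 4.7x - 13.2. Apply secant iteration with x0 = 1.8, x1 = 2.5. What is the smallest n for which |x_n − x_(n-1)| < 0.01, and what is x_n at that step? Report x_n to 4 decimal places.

n = 5, x_n = 2.2030

F(1.8) = -11.162400, F(2.5) = 14.112500
x2 = 2.500000 − 14.112500·(0.700000)/(25.274900) = 2.109148;  |Δ| = 0.390852
F(2.109148) = -3.323803
x3 = 2.109148 − (-3.323803)·(-0.390852)/(-17.436303) = 2.183654;  |Δ| = 0.074506
F(2.183654) = -0.726055
x4 = 2.183654 − (-0.726055)·(0.074506)/(2.597747) = 2.204478;  |Δ| = 0.020824
F(2.204478) = 0.055874
x5 = 2.204478 − 0.055874·(0.020824)/(0.781929) = 2.202990;  |Δ| = 0.001488
|x5 − x4| = 0.001488 < 0.01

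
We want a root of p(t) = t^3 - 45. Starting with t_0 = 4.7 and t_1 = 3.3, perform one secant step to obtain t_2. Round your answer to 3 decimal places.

p(4.7) = 58.82300, p(3.3) = -9.06300
t_2 = 3.30000 − (-9.06300)·(3.30000 − 4.70000) / (-9.06300 − 58.82300) = 3.30000 − (12.68820)/(-67.88600) = 3.48690

3.487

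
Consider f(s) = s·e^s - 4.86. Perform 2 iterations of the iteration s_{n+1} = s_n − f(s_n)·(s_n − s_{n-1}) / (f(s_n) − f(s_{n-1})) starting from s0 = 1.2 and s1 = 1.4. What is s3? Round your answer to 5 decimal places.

f(1.2) = -0.8758597, f(1.4) = 0.8172800
s2 = 1.4000000 − 0.8172800·(1.4000000 − 1.2000000) / (0.8172800 − (-0.8758597)) = 1.4000000 − (0.1634560)/(1.6931396) = 1.3034598
f(1.3034598) = -0.0606429
s3 = 1.3034598 − (-0.0606429)·(1.3034598 − 1.4000000) / (-0.0606429 − 0.8172800) = 1.3034598 − (0.0058545)/(-0.8779229) = 1.3101284

1.31013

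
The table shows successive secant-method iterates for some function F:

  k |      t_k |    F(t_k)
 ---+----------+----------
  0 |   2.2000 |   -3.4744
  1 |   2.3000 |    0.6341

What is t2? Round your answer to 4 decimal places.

t2 = 2.3000 − 0.6341·(2.3000 − 2.2000) / (0.6341 − (-3.4744))
   = 2.3000 − (0.063410)/(4.108500) = 2.284566

2.2846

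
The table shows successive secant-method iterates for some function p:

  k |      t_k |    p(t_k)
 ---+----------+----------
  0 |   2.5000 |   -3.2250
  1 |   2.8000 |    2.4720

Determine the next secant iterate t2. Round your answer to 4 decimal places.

t2 = 2.8000 − 2.4720·(2.8000 − 2.5000) / (2.4720 − (-3.2250))
   = 2.8000 − (0.741600)/(5.697000) = 2.669826

2.6698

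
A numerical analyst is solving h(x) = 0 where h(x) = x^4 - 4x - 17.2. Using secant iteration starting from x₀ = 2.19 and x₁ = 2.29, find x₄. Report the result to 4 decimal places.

2.2636

h(2.19) = -2.957425, h(2.29) = 1.140585
x₂ = 2.290000 − 1.140585·(2.290000 − 2.190000) / (1.140585 − (-2.957425)) = 2.290000 − (0.114058)/(4.098010) = 2.262167
h(2.262167) = -0.060875
x₃ = 2.262167 − (-0.060875)·(2.262167 − 2.290000) / (-0.060875 − 1.140585) = 2.262167 − (0.001694)/(-1.201460) = 2.263578
h(2.263578) = -0.001154
x₄ = 2.263578 − (-0.001154)·(2.263578 − 2.262167) / (-0.001154 − (-0.060875)) = 2.263578 − (-0.000002)/(0.059721) = 2.263605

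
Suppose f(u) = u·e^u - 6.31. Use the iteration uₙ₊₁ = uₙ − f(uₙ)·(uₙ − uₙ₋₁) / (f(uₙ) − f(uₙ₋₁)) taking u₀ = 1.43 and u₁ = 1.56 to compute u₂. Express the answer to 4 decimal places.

1.4600

f(1.43) = -0.334460, f(1.56) = 1.113761
u₂ = 1.560000 − 1.113761·(1.560000 − 1.430000) / (1.113761 − (-0.334460)) = 1.560000 − (0.144789)/(1.448221) = 1.460023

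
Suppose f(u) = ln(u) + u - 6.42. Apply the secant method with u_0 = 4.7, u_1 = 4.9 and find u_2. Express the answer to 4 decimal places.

4.8427

f(4.7) = -0.172437, f(4.9) = 0.069235
u_2 = 4.900000 − 0.069235·(4.900000 − 4.700000) / (0.069235 − (-0.172437)) = 4.900000 − (0.013847)/(0.241673) = 4.842703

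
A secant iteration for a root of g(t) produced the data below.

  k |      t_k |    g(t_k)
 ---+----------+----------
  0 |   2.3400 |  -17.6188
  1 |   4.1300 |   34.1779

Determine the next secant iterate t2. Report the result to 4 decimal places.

t2 = 4.1300 − 34.1779·(4.1300 − 2.3400) / (34.1779 − (-17.6188))
   = 4.1300 − (61.178441)/(51.796700) = 2.948874

2.9489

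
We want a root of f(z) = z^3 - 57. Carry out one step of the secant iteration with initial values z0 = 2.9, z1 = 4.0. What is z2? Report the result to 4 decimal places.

f(2.9) = -32.611000, f(4.0) = 7.000000
z2 = 4.000000 − 7.000000·(4.000000 − 2.900000) / (7.000000 − (-32.611000)) = 4.000000 − (7.700000)/(39.611000) = 3.805610

3.8056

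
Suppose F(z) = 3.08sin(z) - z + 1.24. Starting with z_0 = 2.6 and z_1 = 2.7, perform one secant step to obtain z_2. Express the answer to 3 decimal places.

F(2.6) = 0.22774, F(2.7) = -0.14367
z_2 = 2.70000 − (-0.14367)·(2.70000 − 2.60000) / (-0.14367 − 0.22774) = 2.70000 − (-0.01437)/(-0.37141) = 2.66132

2.661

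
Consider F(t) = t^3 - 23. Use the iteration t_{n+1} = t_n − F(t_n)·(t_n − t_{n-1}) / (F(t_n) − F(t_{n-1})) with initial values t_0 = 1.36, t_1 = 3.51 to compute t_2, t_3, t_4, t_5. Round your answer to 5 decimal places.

2.44136, 2.75604, 2.85788, 2.84343

F(1.36) = -20.4845440, F(3.51) = 20.2435510
t_2 = 3.5100000 − 20.2435510·(3.5100000 − 1.3600000) / (20.2435510 − (-20.4845440)) = 3.5100000 − (43.5236346)/(40.7280950) = 2.4413609
F(2.4413609) = -8.4488956
t_3 = 2.4413609 − (-8.4488956)·(2.4413609 − 3.5100000) / (-8.4488956 − 20.2435510) = 2.4413609 − (9.0288202)/(-28.6924466) = 2.7560368
F(2.7560368) = -2.0658652
t_4 = 2.7560368 − (-2.0658652)·(2.7560368 − 2.4413609) / (-2.0658652 − (-8.4488956)) = 2.7560368 − (-0.6500779)/(6.3830305) = 2.8578815
F(2.8578815) = 0.3417083
t_5 = 2.8578815 − 0.3417083·(2.8578815 − 2.7560368) / (0.3417083 − (-2.0658652)) = 2.8578815 − (0.0348012)/(2.4075735) = 2.8434266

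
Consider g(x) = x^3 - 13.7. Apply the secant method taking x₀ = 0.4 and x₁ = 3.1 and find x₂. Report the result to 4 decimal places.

1.6385

g(0.4) = -13.636000, g(3.1) = 16.091000
x₂ = 3.100000 − 16.091000·(3.100000 − 0.400000) / (16.091000 − (-13.636000)) = 3.100000 − (43.445700)/(29.727000) = 1.638510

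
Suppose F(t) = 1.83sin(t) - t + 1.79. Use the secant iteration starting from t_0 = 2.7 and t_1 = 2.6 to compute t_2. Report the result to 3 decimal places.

F(2.7) = -0.12789, F(2.6) = 0.13337
t_2 = 2.60000 − 0.13337·(2.60000 − 2.70000) / (0.13337 − (-0.12789)) = 2.60000 − (-0.01334)/(0.26126) = 2.65105

2.651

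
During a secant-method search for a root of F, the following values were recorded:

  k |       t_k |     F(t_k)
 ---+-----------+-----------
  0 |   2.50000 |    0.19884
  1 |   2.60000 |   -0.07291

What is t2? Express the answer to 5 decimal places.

t2 = 2.60000 − (-0.07291)·(2.60000 − 2.50000) / (-0.07291 − 0.19884)
   = 2.60000 − (-0.0072910)/(-0.2717500) = 2.5731702

2.57317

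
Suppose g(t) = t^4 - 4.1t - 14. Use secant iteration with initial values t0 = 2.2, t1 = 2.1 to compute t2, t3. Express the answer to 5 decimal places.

g(2.2) = 0.4056000, g(2.1) = -3.1619000
t2 = 2.1000000 − (-3.1619000)·(2.1000000 − 2.2000000) / (-3.1619000 − 0.4056000) = 2.1000000 − (0.3161900)/(-3.5675000) = 2.1886307
g(2.1886307) = -0.0282865
t3 = 2.1886307 − (-0.0282865)·(2.1886307 − 2.1000000) / (-0.0282865 − (-3.1619000)) = 2.1886307 − (-0.0025071)/(3.1336135) = 2.1894307

2.18863, 2.18943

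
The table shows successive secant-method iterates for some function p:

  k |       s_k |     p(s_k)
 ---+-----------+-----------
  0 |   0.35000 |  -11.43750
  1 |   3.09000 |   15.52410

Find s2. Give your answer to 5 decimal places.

s2 = 3.09000 − 15.52410·(3.09000 − 0.35000) / (15.52410 − (-11.43750))
   = 3.09000 − (42.5360340)/(26.9616000) = 1.5123476

1.51235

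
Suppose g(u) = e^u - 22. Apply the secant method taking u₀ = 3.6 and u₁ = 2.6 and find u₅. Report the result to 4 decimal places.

g(3.6) = 14.598234, g(2.6) = -8.536262
u₂ = 2.600000 − (-8.536262)·(2.600000 − 3.600000) / (-8.536262 − 14.598234) = 2.600000 − (8.536262)/(-23.134496) = 2.968984
g(2.968984) = -2.527872
u₃ = 2.968984 − (-2.527872)·(2.968984 − 2.600000) / (-2.527872 − (-8.536262)) = 2.968984 − (-0.932745)/(6.008390) = 3.124224
g(3.124224) = 0.742251
u₄ = 3.124224 − 0.742251·(3.124224 − 2.968984) / (0.742251 − (-2.527872)) = 3.124224 − (0.115227)/(3.270122) = 3.088988
g(3.088988) = -0.045150
u₅ = 3.088988 − (-0.045150)·(3.088988 − 3.124224) / (-0.045150 − 0.742251) = 3.088988 − (0.001591)/(-0.787400) = 3.091009

3.0910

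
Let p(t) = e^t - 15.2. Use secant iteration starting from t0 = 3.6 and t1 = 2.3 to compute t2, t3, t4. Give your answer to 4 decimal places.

2.5552, 2.7599, 2.7180

p(3.6) = 21.398234, p(2.3) = -5.225818
t2 = 2.300000 − (-5.225818)·(2.300000 − 3.600000) / (-5.225818 − 21.398234) = 2.300000 − (6.793563)/(-26.624052) = 2.555166
p(2.555166) = -2.326559
t3 = 2.555166 − (-2.326559)·(2.555166 − 2.300000) / (-2.326559 − (-5.225818)) = 2.555166 − (-0.593660)/(2.899259) = 2.759929
p(2.759929) = 0.598720
t4 = 2.759929 − 0.598720·(2.759929 − 2.555166) / (0.598720 − (-2.326559)) = 2.759929 − (0.122595)/(2.925278) = 2.718020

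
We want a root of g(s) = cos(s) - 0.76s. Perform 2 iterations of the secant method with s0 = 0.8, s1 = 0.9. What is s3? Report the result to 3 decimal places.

0.859

g(0.8) = 0.08871, g(0.9) = -0.06239
s2 = 0.90000 − (-0.06239)·(0.90000 − 0.80000) / (-0.06239 − 0.08871) = 0.90000 − (-0.00624)/(-0.15110) = 0.85871
g(0.85871) = 0.00080
s3 = 0.85871 − 0.00080·(0.85871 − 0.90000) / (0.00080 − (-0.06239)) = 0.85871 − (-0.00003)/(0.06319) = 0.85923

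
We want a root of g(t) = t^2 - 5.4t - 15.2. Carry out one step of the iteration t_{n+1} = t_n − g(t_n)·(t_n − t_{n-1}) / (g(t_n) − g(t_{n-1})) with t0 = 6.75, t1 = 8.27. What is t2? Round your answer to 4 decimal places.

g(6.75) = -6.087500, g(8.27) = 8.534900
t2 = 8.270000 − 8.534900·(8.270000 − 6.750000) / (8.534900 − (-6.087500)) = 8.270000 − (12.973048)/(14.622400) = 7.382796

7.3828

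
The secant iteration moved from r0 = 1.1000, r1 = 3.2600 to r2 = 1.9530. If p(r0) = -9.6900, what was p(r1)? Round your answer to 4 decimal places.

14.8474

The secant line through (1.1000, -9.6900) and (3.2600, p(r1)) crosses zero at r2 = 1.9530.
So (1.1000, -9.6900), (3.2600, p(r1)), (1.9530, 0) are collinear:
p(r1) = -9.6900 · (3.2600 − 1.9530) / (1.1000 − 1.9530) = -9.6900 · (1.307000)/(-0.853000) = 14.847397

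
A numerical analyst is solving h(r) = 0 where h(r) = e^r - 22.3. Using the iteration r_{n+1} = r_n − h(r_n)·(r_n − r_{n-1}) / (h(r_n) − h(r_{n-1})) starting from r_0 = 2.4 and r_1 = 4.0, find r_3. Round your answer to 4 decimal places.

h(2.4) = -11.276824, h(4.0) = 32.298150
r_2 = 4.000000 − 32.298150·(4.000000 − 2.400000) / (32.298150 − (-11.276824)) = 4.000000 − (51.677040)/(43.574974) = 2.814066
h(2.814066) = -5.622407
r_3 = 2.814066 − (-5.622407)·(2.814066 − 4.000000) / (-5.622407 − 32.298150) = 2.814066 − (6.667804)/(-37.920557) = 2.989902

2.9899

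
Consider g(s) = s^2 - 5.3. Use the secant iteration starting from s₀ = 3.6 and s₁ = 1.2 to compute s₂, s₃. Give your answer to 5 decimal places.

g(3.6) = 7.6600000, g(1.2) = -3.8600000
s₂ = 1.2000000 − (-3.8600000)·(1.2000000 − 3.6000000) / (-3.8600000 − 7.6600000) = 1.2000000 − (9.2640000)/(-11.5200000) = 2.0041667
g(2.0041667) = -1.2833160
s₃ = 2.0041667 − (-1.2833160)·(2.0041667 − 1.2000000) / (-1.2833160 − (-3.8600000)) = 2.0041667 − (-1.0319999)/(2.5766840) = 2.4046814

2.00417, 2.40468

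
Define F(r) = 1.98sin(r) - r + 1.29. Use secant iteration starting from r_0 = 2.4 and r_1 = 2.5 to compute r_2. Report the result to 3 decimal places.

F(2.4) = 0.22742, F(2.5) = -0.02503
r_2 = 2.50000 − (-0.02503)·(2.50000 − 2.40000) / (-0.02503 − 0.22742) = 2.50000 − (-0.00250)/(-0.25244) = 2.49009

2.490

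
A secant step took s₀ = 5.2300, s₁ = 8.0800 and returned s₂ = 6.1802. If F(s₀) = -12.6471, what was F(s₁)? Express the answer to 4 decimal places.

The secant line through (5.2300, -12.6471) and (8.0800, F(s₁)) crosses zero at s₂ = 6.1802.
So (5.2300, -12.6471), (8.0800, F(s₁)), (6.1802, 0) are collinear:
F(s₁) = -12.6471 · (8.0800 − 6.1802) / (5.2300 − 6.1802) = -12.6471 · (1.899800)/(-0.950200) = 25.286214

25.2862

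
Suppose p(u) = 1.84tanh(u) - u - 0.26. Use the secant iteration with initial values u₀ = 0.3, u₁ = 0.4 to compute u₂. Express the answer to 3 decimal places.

0.338

p(0.3) = -0.02398, p(0.4) = 0.03911
u₂ = 0.40000 − 0.03911·(0.40000 − 0.30000) / (0.03911 − (-0.02398)) = 0.40000 − (0.00391)/(0.06309) = 0.33802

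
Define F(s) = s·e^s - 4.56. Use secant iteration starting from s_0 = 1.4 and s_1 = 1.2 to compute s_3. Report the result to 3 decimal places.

F(1.4) = 1.11728, F(1.2) = -0.57586
s_2 = 1.20000 − (-0.57586)·(1.20000 − 1.40000) / (-0.57586 − 1.11728) = 1.20000 − (0.11517)/(-1.69314) = 1.26802
F(1.26802) = -0.05368
s_3 = 1.26802 − (-0.05368)·(1.26802 − 1.20000) / (-0.05368 − (-0.57586)) = 1.26802 − (-0.00365)/(0.52218) = 1.27502

1.275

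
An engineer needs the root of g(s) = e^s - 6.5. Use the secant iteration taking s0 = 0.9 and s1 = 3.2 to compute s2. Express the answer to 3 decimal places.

1.321

g(0.9) = -4.04040, g(3.2) = 18.03253
s2 = 3.20000 − 18.03253·(3.20000 − 0.90000) / (18.03253 − (-4.04040)) = 3.20000 − (41.47482)/(22.07293) = 1.32101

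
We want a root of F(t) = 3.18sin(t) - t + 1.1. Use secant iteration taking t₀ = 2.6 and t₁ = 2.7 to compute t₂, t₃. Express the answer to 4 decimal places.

F(2.6) = 0.139294, F(2.7) = -0.240932
t₂ = 2.700000 − (-0.240932)·(2.700000 − 2.600000) / (-0.240932 − 0.139294) = 2.700000 − (-0.024093)/(-0.380226) = 2.636635
F(2.636635) = 0.001756
t₃ = 2.636635 − 0.001756·(2.636635 − 2.700000) / (0.001756 − (-0.240932)) = 2.636635 − (-0.000111)/(0.242688) = 2.637093

2.6366, 2.6371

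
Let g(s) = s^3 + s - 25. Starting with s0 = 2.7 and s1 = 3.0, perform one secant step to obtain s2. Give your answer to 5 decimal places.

g(2.7) = -2.6170000, g(3.0) = 5.0000000
s2 = 3.0000000 − 5.0000000·(3.0000000 − 2.7000000) / (5.0000000 − (-2.6170000)) = 3.0000000 − (1.5000000)/(7.6170000) = 2.8030721

2.80307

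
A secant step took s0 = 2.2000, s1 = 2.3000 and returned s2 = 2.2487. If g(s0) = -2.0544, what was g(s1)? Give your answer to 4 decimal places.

2.1641

The secant line through (2.2000, -2.0544) and (2.3000, g(s1)) crosses zero at s2 = 2.2487.
So (2.2000, -2.0544), (2.3000, g(s1)), (2.2487, 0) are collinear:
g(s1) = -2.0544 · (2.3000 − 2.2487) / (2.2000 − 2.2487) = -2.0544 · (0.051300)/(-0.048700) = 2.164080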